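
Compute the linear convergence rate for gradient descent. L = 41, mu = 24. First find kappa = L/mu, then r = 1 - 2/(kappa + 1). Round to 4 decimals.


Step 1: Compute the condition number.
kappa = L/mu = 41/24 = 1.7083
Step 2: Compute the convergence rate.
r = 1 - 2/(kappa + 1) = 1 - 2*mu/(L + mu) = (L - mu)/(L + mu) = 17/65 = 0.2615


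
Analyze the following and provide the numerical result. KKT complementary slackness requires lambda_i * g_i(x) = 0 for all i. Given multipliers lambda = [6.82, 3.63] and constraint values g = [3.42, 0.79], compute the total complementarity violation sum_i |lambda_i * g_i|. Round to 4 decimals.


KKT complementary slackness check:
lambda_1 * g_1 = 6.82 * 3.42 = 23.3244
lambda_2 * g_2 = 3.63 * 0.79 = 2.8677
Total violation = 23.3244 + 2.8677 = 26.1921


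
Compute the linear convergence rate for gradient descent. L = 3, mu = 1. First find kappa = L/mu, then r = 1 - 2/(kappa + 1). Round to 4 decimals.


Step 1: Compute the condition number.
kappa = L/mu = 3/1 = 3.0
Step 2: Compute the convergence rate.
r = 1 - 2/(kappa + 1) = 1 - 2*mu/(L + mu) = (L - mu)/(L + mu) = 2/4 = 0.5


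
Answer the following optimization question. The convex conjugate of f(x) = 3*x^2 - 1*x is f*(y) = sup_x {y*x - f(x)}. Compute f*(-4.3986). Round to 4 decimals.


f*(y) = sup_x {y*x - a*x^2 - b*x} = sup_x {(y-b)*x - a*x^2}
FOC: (y - b) - 2a*x = 0 => x* = (y - b)/(2a)
x* = (-4.3986 + 1)/(2*3) = -0.5664
f*(-4.3986) = (y-b)^2/(4a) = (-4.3986 + 1)^2/(4*3)
= 11.5505/12 = 0.9625


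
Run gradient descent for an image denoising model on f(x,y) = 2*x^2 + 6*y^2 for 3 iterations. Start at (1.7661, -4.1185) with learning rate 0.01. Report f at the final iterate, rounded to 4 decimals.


Gradient descent on f(x,y) = 2*x^2 + 6*y^2.
Starting point: (1.7661, -4.1185), alpha = 0.01
Step 1: grad_x = 2*2*1.7661 = 7.0644, grad_y = 2*6*-4.1185 = -49.422
  x_1 = 1.7661 - 0.01*7.0644 = 1.6955
  y_1 = -4.1185 - 0.01*-49.422 = -3.6243
Step 2: grad_x = 2*2*1.6955 = 6.7818, grad_y = 2*6*-3.6243 = -43.4914
  x_2 = 1.6955 - 0.01*6.7818 = 1.6276
  y_2 = -3.6243 - 0.01*-43.4914 = -3.1894
Step 3: grad_x = 2*2*1.6276 = 6.5106, grad_y = 2*6*-3.1894 = -38.2724
  x_3 = 1.6276 - 0.01*6.5106 = 1.5625
  y_3 = -3.1894 - 0.01*-38.2724 = -2.8066
f(1.5625, -2.8066) = 2*1.5625^2 + 6*(-2.8066)^2 = 52.1465


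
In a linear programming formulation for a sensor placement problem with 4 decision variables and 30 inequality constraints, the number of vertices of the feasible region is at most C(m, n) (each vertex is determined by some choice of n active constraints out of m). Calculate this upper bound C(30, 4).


Each vertex corresponds to some choice of n active constraints out of m, so the number of vertices is at most C(m, n) = m! / (n!(m-n)!).
m = 30, n = 4
Numerator: 30 * 29 * 28 * 27
Denominator: 4! = 24
C(30, 4) = 27405


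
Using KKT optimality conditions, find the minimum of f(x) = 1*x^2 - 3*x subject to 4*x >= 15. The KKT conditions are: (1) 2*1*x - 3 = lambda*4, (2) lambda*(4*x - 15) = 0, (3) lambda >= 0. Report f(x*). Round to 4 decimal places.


Step 1: Try lambda = 0 (constraint inactive).
x_unc = 3/(2*1) = 1.5
Check: 4*1.5 = 6.0 < 15 -- violated!
Step 2: Constraint must be active: 4*x = 15
x* = 15/4 = 3.75
lambda = (2*1*3.75 - 3)/4 = 1.125
Step 3: Compute optimal value.
f(x*) = 1*3.75^2 - 3*3.75 = 2.8125


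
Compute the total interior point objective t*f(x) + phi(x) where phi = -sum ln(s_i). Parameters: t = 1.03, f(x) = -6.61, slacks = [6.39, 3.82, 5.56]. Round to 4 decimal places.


Step 1: Compute log-barrier.
ln values: [1.8547, 1.3403, 1.7156]
phi = -(1.8547 + 1.3403 + 1.7156) = -4.9106
Step 2: Compute augmented objective.
t*f(x) = 1.03*-6.61 = -6.8083
Total = -6.8083 - 4.9106 = -11.7189


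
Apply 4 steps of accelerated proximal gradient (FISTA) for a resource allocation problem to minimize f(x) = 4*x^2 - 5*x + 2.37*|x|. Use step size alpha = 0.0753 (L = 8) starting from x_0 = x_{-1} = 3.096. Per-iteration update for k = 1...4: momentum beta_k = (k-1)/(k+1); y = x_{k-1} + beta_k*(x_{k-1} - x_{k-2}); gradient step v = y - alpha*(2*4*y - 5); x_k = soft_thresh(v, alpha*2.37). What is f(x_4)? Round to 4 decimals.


FISTA on f(x) = 4*x^2 - 5*x + 2.37*|x|
L = 8, alpha = 0.0753
Iteration 1: beta = 0.0, y = 3.096 + 0.0*(3.096 - 3.096) = 3.096
  grad(y) = 19.768, v = y - alpha*grad = 1.6075
  prox(v) = soft_thresh(1.6075, 0.1785) = 1.429
Iteration 2: beta = 0.3333, y = 1.429 + 0.3333*(1.429 - 3.096) = 0.8733
  grad(y) = 1.9868, v = y - alpha*grad = 0.7237
  prox(v) = soft_thresh(0.7237, 0.1785) = 0.5453
Iteration 3: beta = 0.5, y = 0.5453 + 0.5*(0.5453 - 1.429) = 0.1034
  grad(y) = -4.1727, v = y - alpha*grad = 0.4176
  prox(v) = soft_thresh(0.4176, 0.1785) = 0.2392
Iteration 4: beta = 0.6, y = 0.2392 + 0.6*(0.2392 - 0.5453) = 0.0555
  grad(y) = -4.5561, v = y - alpha*grad = 0.3986
  prox(v) = soft_thresh(0.3986, 0.1785) = 0.2201
f(x_4) = 4*0.2201^2 - 5*0.2201 + 2.37*|0.2201| = -0.3851


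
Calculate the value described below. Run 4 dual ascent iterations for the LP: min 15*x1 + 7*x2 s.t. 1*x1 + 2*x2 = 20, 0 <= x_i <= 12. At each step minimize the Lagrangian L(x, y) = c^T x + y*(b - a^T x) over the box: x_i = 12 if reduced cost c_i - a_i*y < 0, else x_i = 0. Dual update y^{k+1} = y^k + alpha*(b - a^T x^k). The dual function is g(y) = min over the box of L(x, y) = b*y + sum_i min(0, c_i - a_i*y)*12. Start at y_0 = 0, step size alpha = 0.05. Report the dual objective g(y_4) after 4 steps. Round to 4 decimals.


Dual ascent for LP: min 15*x1 + 7*x2, 1*x1 + 2*x2 = 20, 0 <= x_i <= 12
Step 1: y^k = 0.0, reduced costs: (15.0, 7.0)
  x^k = (0.0, 0.0), subgradient = b - a^T x = 20.0
  y^{k+1} = 0.0 + 0.05*20.0 = 1.0
Step 2: y^k = 1.0, reduced costs: (14.0, 5.0)
  x^k = (0.0, 0.0), subgradient = b - a^T x = 20.0
  y^{k+1} = 1.0 + 0.05*20.0 = 2.0
Step 3: y^k = 2.0, reduced costs: (13.0, 3.0)
  x^k = (0.0, 0.0), subgradient = b - a^T x = 20.0
  y^{k+1} = 2.0 + 0.05*20.0 = 3.0
Step 4: y^k = 3.0, reduced costs: (12.0, 1.0)
  x^k = (0.0, 0.0), subgradient = b - a^T x = 20.0
  y^{k+1} = 3.0 + 0.05*20.0 = 4.0
Dual objective at y_4 = 4.0: reduced costs (11.0, -1.0), box minimizer x = (0.0, 12.0)
g(y_4) = b*y + (c1 - a1*y)*x1 + (c2 - a2*y)*x2 = 20*4.0 + 11.0*0.0 + (-1.0)*12.0 = 80.0 + 0.0 - 12.0 = 68.0


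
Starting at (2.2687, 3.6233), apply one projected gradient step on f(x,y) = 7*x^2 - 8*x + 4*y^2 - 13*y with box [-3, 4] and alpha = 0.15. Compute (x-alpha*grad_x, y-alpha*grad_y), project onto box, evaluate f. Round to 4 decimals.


Step 1: Compute gradient at (2.2687, 3.6233).
grad_x = 2*7*2.2687 - 8 = 23.7618
grad_y = 2*4*3.6233 - 13 = 15.9864
Step 2: Gradient step.
x_raw = 2.2687 - 0.15*23.7618 = -1.2956
y_raw = 3.6233 - 0.15*15.9864 = 1.2253
Step 3: Project onto [-3, 4].
x_proj = clip(-1.2956) = -1.2956
y_proj = clip(1.2253) = 1.2253
Step 4: Evaluate f.
f(-1.2956, 1.2253) = 12.1905


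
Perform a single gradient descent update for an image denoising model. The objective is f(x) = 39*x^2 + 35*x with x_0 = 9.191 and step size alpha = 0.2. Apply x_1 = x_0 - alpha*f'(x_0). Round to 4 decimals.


We compute the gradient at x_0 and apply the update.
f'(x) = 78*x + 35
f'(9.191) = 78*9.191 + 35 = 751.898
x_1 = 9.191 - 0.2*751.898 = -141.1886


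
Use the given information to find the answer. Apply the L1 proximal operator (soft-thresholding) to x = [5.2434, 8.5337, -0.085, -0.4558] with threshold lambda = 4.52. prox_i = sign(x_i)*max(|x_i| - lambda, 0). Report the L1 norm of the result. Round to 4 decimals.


Soft-thresholding with lambda = 4.52:
prox(5.2434) = sign(5.2434)*max(|5.2434| - 4.52, 0) = 0.7234
prox(8.5337) = sign(8.5337)*max(|8.5337| - 4.52, 0) = 4.0137
prox(-0.085) = sign(-0.085)*max(|-0.085| - 4.52, 0) = 0.0
prox(-0.4558) = sign(-0.4558)*max(|-0.4558| - 4.52, 0) = 0.0
prox(x) = [0.7234, 4.0137, 0.0, 0.0]
||prox(x)||_1 = 0.7234 + 4.0137 + 0.0 + 0.0 = 4.7371


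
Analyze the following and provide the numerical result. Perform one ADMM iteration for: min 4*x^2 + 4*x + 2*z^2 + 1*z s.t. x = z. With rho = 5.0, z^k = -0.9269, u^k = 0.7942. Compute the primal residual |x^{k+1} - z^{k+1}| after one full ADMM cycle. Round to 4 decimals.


ADMM iteration with rho = 5.0, z^k = -0.9269, u^k = 0.7942
Step 1: x-update.
Minimize 4*x^2 + 4*x + (5.0/2)*(x + 0.9269 + 0.7942)^2
FOC: (2*4 + 5.0)*x = -4 + 5.0*(-0.9269 - 0.7942)
x^{k+1} = -0.9697
Step 2: z-update.
Minimize 2*z^2 + 1*z + (5.0/2)*(-0.9697 - z + 0.7942)^2
FOC: (2*2 + 5.0)*z = -1 + 5.0*(-0.9697 + 0.7942)
z^{k+1} = -0.2086
Step 3: u-update.
u^{k+1} = 0.7942 - 0.9697 + 0.2086 = 0.0331
Step 4: Primal residual = |-0.9697 + 0.2086| = 0.7611


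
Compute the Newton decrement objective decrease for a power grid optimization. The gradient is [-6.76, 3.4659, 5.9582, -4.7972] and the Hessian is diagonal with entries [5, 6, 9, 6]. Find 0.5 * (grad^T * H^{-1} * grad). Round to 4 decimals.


Step 1: H is diagonal, so H^(-1) * g = [-1.352, 0.5777, 0.662, -0.7995].
Step 2: g^T H^(-1) g = sum_i g_i^2 / H_ii
  = (-6.76)^2/5 + (3.4659)^2/6 + (5.9582)^2/9 + (-4.7972)^2/6
  = 9.1395 + 2.0021 + 3.9445 + 3.8355 = 18.9216
Step 3: Objective decrease = 0.5 * g^T H^(-1) g = 9.4608


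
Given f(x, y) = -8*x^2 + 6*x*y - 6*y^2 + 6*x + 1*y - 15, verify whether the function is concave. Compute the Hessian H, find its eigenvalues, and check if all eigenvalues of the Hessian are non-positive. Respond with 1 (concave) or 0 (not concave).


The Hessian of f(x,y) = -8*x^2 + 6*x*y - 6*y^2 + 6*x + 1*y - 15 is:
H = [[-16, 6], [6, -12]]
Trace = -16 - 12 = -28
Determinant = -16*-12 - (6)^2 = 156
Discriminant = (-28)^2 - 4*156 = 160.0
Eigenvalues: lambda_1 = -20.3246, lambda_2 = -7.6754
The function is concave.

1


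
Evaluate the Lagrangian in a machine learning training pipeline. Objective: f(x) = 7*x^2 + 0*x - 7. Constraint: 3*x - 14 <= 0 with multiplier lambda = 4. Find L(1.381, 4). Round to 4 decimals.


Step 1: Evaluate f(x).
f(1.381) = 7*1.381^2 + 0*1.381 - 7 = 6.3501
Step 2: Evaluate g(x).
g(1.381) = 3*1.381 - 14 = -9.857
Step 3: Compute Lagrangian.
L = 6.3501 + 4*-9.857 = -33.0779


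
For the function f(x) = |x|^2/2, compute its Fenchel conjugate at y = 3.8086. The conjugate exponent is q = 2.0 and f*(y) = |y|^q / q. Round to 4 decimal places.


The conjugate exponent q satisfies 1/p + 1/q = 1.
p = 2, so q = 2/(2 - 1) = 2.0
|y|^q = 3.8086^2.0 = 14.5054
f*(3.8086) = 14.5054 / 2.0 = 7.2527


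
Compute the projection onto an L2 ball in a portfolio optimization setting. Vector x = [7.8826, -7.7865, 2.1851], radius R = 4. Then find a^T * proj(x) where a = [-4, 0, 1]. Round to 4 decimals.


Step 1: Compute ||x|| (intermediates to 6 decimals).
||x|| = sqrt(7.8826^2 + (-7.7865)^2 + 2.1851^2) = 11.293344
Step 2: Project.
Since ||x|| > R, scale = R/||x|| = 4/11.293344 = 0.354191, proj(x) = scale * x
proj(x) = [2.791946, -2.757908, 0.773943]
Step 3: Dot product.
a^T * proj(x) = -4*2.791946 + 0*(-2.757908) + 1*0.773943 = -10.3938


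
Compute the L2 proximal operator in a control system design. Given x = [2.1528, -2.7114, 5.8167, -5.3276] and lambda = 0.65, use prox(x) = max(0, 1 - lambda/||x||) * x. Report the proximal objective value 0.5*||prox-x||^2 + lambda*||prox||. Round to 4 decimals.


Step 1: Compute ||x||.
||x|| = 8.6141
Step 2: Compute scaling factor.
scale = max(0, 1 - 0.65/8.6141) = 0.9245
Step 3: prox(x) = [1.9904, -2.5068, 5.3778, -4.9256]
||prox(x)|| = 7.9641
Step 4: Proximal objective.
0.5*||prox-x||^2 = 0.2113
lambda*||prox|| = 5.1767
Total = 5.3879


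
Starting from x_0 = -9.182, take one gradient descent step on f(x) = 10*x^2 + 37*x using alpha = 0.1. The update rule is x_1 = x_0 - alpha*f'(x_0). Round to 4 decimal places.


We compute the gradient at x_0 and apply the update.
f'(x) = 20*x + 37
f'(-9.182) = 20*-9.182 + 37 = -146.64
x_1 = -9.182 - 0.1*-146.64 = 5.482


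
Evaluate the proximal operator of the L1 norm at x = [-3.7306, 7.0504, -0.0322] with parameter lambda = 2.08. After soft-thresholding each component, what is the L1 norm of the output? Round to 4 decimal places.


Soft-thresholding with lambda = 2.08:
prox(-3.7306) = sign(-3.7306)*max(|-3.7306| - 2.08, 0) = -1.6506
prox(7.0504) = sign(7.0504)*max(|7.0504| - 2.08, 0) = 4.9704
prox(-0.0322) = sign(-0.0322)*max(|-0.0322| - 2.08, 0) = 0.0
prox(x) = [-1.6506, 4.9704, 0.0]
||prox(x)||_1 = 1.6506 + 4.9704 + 0.0 = 6.621


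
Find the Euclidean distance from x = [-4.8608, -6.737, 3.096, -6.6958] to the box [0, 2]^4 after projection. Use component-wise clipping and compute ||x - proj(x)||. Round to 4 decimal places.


Project each component onto [0, 2].
clip(-4.8608) = 0.0, clip(-6.737) = 0.0, clip(3.096) = 2.0, clip(-6.6958) = 0.0
Projection = [0.0, 0.0, 2.0, 0.0]
Squared diffs: [23.6274, 45.3872, 1.2012, 44.8337]
Distance = sqrt(115.0495) = 10.7261


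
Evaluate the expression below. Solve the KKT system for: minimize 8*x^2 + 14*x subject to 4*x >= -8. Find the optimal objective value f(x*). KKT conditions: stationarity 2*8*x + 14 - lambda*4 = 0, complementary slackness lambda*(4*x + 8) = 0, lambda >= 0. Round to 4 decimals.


Step 1: Try lambda = 0 (constraint inactive).
Stationarity: 2*8*x + 14 = 0
x* = -14/(2*8) = -0.875
Check constraint: 4*-0.875 = -3.5 >= -8 -- satisfied.
Step 2: Compute optimal value.
f(x*) = 8*(-0.875)^2 + 14*(-0.875) = -6.125


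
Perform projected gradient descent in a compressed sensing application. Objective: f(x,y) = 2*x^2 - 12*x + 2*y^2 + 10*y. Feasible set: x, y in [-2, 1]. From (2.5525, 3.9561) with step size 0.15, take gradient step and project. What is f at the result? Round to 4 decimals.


Step 1: Compute gradient at (2.5525, 3.9561).
grad_x = 2*2*2.5525 - 12 = -1.79
grad_y = 2*2*3.9561 + 10 = 25.8244
Step 2: Gradient step.
x_raw = 2.5525 - 0.15*-1.79 = 2.821
y_raw = 3.9561 - 0.15*25.8244 = 0.0824
Step 3: Project onto [-2, 1].
x_proj = clip(2.821) = 1.0
y_proj = clip(0.0824) = 0.0824
Step 4: Evaluate f.
f(1.0, 0.0824) = -9.162


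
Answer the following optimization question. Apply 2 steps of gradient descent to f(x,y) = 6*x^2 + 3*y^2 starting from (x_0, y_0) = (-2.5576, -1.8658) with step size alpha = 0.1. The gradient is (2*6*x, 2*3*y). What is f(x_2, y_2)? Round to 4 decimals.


Gradient descent on f(x,y) = 6*x^2 + 3*y^2.
Starting point: (-2.5576, -1.8658), alpha = 0.1
Step 1: grad_x = 2*6*-2.5576 = -30.6912, grad_y = 2*3*-1.8658 = -11.1948
  x_1 = -2.5576 - 0.1*-30.6912 = 0.5115
  y_1 = -1.8658 - 0.1*-11.1948 = -0.7463
Step 2: grad_x = 2*6*0.5115 = 6.1382, grad_y = 2*3*-0.7463 = -4.4779
  x_2 = 0.5115 - 0.1*6.1382 = -0.1023
  y_2 = -0.7463 - 0.1*-4.4779 = -0.2985
f(-0.1023, -0.2985) = 6*(-0.1023)^2 + 3*(-0.2985)^2 = 0.3302


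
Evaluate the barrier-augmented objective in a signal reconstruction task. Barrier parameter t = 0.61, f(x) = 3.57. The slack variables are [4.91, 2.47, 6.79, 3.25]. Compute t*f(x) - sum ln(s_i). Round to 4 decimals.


Step 1: Compute log-barrier.
ln values: [1.5913, 0.9042, 1.9155, 1.1787]
phi = -(1.5913 + 0.9042 + 1.9155 + 1.1787) = -5.5896
Step 2: Compute augmented objective.
t*f(x) = 0.61*3.57 = 2.1777
Total = 2.1777 - 5.5896 = -3.4119


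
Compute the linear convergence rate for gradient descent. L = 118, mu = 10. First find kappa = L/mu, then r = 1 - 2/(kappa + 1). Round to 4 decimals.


Step 1: Compute the condition number.
kappa = L/mu = 118/10 = 11.8
Step 2: Compute the convergence rate.
r = 1 - 2/(kappa + 1) = 1 - 2*mu/(L + mu) = (L - mu)/(L + mu) = 108/128 = 0.8438


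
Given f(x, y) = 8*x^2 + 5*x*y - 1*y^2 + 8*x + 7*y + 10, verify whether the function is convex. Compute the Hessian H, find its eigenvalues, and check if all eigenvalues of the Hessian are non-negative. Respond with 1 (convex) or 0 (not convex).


The Hessian of f(x,y) = 8*x^2 + 5*x*y - 1*y^2 + 8*x + 7*y + 10 is:
H = [[16, 5], [5, -2]]
Trace = 16 - 2 = 14
Determinant = 16*-2 - (5)^2 = -57
Discriminant = (14)^2 - 4*-57 = 424.0
Eigenvalues: lambda_1 = -3.2956, lambda_2 = 17.2956
The function is not convex.

0


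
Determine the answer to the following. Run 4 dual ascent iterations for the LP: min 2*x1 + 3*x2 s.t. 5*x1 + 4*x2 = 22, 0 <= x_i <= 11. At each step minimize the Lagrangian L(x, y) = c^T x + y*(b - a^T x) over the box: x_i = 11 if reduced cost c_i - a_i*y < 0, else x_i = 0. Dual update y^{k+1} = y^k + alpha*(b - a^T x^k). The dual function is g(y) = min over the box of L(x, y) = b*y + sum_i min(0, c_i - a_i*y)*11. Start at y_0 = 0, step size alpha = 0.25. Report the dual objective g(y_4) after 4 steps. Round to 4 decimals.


Dual ascent for LP: min 2*x1 + 3*x2, 5*x1 + 4*x2 = 22, 0 <= x_i <= 11
Step 1: y^k = 0.0, reduced costs: (2.0, 3.0)
  x^k = (0.0, 0.0), subgradient = b - a^T x = 22.0
  y^{k+1} = 0.0 + 0.25*22.0 = 5.5
Step 2: y^k = 5.5, reduced costs: (-25.5, -19.0)
  x^k = (11.0, 11.0), subgradient = b - a^T x = -77.0
  y^{k+1} = 5.5 + 0.25*-77.0 = -13.75
Step 3: y^k = -13.75, reduced costs: (70.75, 58.0)
  x^k = (0.0, 0.0), subgradient = b - a^T x = 22.0
  y^{k+1} = -13.75 + 0.25*22.0 = -8.25
Step 4: y^k = -8.25, reduced costs: (43.25, 36.0)
  x^k = (0.0, 0.0), subgradient = b - a^T x = 22.0
  y^{k+1} = -8.25 + 0.25*22.0 = -2.75
Dual objective at y_4 = -2.75: reduced costs (15.75, 14.0), box minimizer x = (0.0, 0.0)
g(y_4) = b*y + (c1 - a1*y)*x1 + (c2 - a2*y)*x2 = 22*(-2.75) + 15.75*0.0 + 14.0*0.0 = -60.5 + 0.0 + 0.0 = -60.5


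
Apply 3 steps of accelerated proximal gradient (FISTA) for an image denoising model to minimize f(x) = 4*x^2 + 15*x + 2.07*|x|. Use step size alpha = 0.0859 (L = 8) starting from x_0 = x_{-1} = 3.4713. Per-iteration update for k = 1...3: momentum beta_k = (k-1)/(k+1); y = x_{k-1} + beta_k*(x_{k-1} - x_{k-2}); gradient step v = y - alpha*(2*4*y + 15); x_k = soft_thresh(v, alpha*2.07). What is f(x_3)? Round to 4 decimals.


FISTA on f(x) = 4*x^2 + 15*x + 2.07*|x|
L = 8, alpha = 0.0859
Iteration 1: beta = 0.0, y = 3.4713 + 0.0*(3.4713 - 3.4713) = 3.4713
  grad(y) = 42.7704, v = y - alpha*grad = -0.2027
  prox(v) = soft_thresh(-0.2027, 0.1778) = -0.0249
Iteration 2: beta = 0.3333, y = -0.0249 + 0.3333*(-0.0249 - 3.4713) = -1.1903
  grad(y) = 5.478, v = y - alpha*grad = -1.6608
  prox(v) = soft_thresh(-1.6608, 0.1778) = -1.483
Iteration 3: beta = 0.5, y = -1.483 + 0.5*(-1.483 + 0.0249) = -2.2121
  grad(y) = -2.6965, v = y - alpha*grad = -1.9804
  prox(v) = soft_thresh(-1.9804, 0.1778) = -1.8026
f(x_3) = 4*(-1.8026)^2 + 15*(-1.8026) + 2.07*|-1.8026| = -10.3101


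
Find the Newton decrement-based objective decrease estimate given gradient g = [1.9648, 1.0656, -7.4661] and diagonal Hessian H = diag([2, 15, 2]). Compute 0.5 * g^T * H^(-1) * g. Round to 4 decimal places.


Step 1: H is diagonal, so H^(-1) * g = [0.9824, 0.071, -3.7331].
Step 2: g^T H^(-1) g = sum_i g_i^2 / H_ii
  = (1.9648)^2/2 + (1.0656)^2/15 + (-7.4661)^2/2
  = 1.9302 + 0.0757 + 27.8713 = 29.8772
Step 3: Objective decrease = 0.5 * g^T H^(-1) g = 14.9386


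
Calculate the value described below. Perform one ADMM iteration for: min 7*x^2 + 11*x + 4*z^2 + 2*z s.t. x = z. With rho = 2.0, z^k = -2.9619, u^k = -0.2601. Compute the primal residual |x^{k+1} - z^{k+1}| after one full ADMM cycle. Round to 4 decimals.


ADMM iteration with rho = 2.0, z^k = -2.9619, u^k = -0.2601
Step 1: x-update.
Minimize 7*x^2 + 11*x + (2.0/2)*(x + 2.9619 - 0.2601)^2
FOC: (2*7 + 2.0)*x = -11 + 2.0*(-2.9619 + 0.2601)
x^{k+1} = -1.0252
Step 2: z-update.
Minimize 4*z^2 + 2*z + (2.0/2)*(-1.0252 - z - 0.2601)^2
FOC: (2*4 + 2.0)*z = -2 + 2.0*(-1.0252 - 0.2601)
z^{k+1} = -0.4571
Step 3: u-update.
u^{k+1} = -0.2601 - 1.0252 + 0.4571 = -0.8283
Step 4: Primal residual = |-1.0252 + 0.4571| = 0.5682


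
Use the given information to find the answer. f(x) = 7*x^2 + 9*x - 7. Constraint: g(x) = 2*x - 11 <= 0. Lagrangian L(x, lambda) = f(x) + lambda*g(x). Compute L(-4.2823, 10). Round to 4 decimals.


Step 1: Evaluate f(x).
f(-4.2823) = 7*(-4.2823)^2 + 9*(-4.2823) - 7 = 82.826
Step 2: Evaluate g(x).
g(-4.2823) = 2*-4.2823 - 11 = -19.5646
Step 3: Compute Lagrangian.
L = 82.826 + 10*-19.5646 = -112.82


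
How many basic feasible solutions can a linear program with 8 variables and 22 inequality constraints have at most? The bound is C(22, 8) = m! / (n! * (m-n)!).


Each vertex corresponds to some choice of n active constraints out of m, so the number of vertices is at most C(m, n) = m! / (n!(m-n)!).
m = 22, n = 8
Numerator: 22 * 21 * 20 * 19 * 18 * 17 * 16 * 15
Denominator: 8! = 40320
C(22, 8) = 319770


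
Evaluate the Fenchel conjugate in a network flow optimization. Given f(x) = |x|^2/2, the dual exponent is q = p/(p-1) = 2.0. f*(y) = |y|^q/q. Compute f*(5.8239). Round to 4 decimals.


The conjugate exponent q satisfies 1/p + 1/q = 1.
p = 2, so q = 2/(2 - 1) = 2.0
|y|^q = 5.8239^2.0 = 33.9178
f*(5.8239) = 33.9178 / 2.0 = 16.9589


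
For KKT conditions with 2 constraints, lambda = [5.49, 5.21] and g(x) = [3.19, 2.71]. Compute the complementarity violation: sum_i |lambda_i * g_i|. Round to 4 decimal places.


KKT complementary slackness check:
lambda_1 * g_1 = 5.49 * 3.19 = 17.5131
lambda_2 * g_2 = 5.21 * 2.71 = 14.1191
Total violation = 17.5131 + 14.1191 = 31.6322


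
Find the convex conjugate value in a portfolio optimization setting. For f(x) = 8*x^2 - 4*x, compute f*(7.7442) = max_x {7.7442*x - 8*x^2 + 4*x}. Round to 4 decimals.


f*(y) = sup_x {y*x - a*x^2 - b*x} = sup_x {(y-b)*x - a*x^2}
FOC: (y - b) - 2a*x = 0 => x* = (y - b)/(2a)
x* = (7.7442 + 4)/(2*8) = 0.734
f*(7.7442) = (y-b)^2/(4a) = (7.7442 + 4)^2/(4*8)
= 137.9262/32 = 4.3102


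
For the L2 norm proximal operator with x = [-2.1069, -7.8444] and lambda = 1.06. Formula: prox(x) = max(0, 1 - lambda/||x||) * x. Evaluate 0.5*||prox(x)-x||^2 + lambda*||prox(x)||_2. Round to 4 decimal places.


Step 1: Compute ||x||.
||x|| = 8.1224
Step 2: Compute scaling factor.
scale = max(0, 1 - 1.06/8.1224) = 0.8695
Step 3: prox(x) = [-1.8319, -6.8207]
||prox(x)|| = 7.0624
Step 4: Proximal objective.
0.5*||prox-x||^2 = 0.5618
lambda*||prox|| = 7.4861
Total = 8.048


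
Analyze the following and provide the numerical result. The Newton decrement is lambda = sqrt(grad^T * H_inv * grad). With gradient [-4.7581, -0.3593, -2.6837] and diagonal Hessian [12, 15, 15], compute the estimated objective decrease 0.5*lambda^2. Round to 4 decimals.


Step 1: H is diagonal, so H^(-1) * g = [-0.3965, -0.024, -0.1789].
Step 2: g^T H^(-1) g = sum_i g_i^2 / H_ii
  = (-4.7581)^2/12 + (-0.3593)^2/15 + (-2.6837)^2/15
  = 1.8866 + 0.0086 + 0.4801 = 2.3754
Step 3: Objective decrease = 0.5 * g^T H^(-1) g = 1.1877


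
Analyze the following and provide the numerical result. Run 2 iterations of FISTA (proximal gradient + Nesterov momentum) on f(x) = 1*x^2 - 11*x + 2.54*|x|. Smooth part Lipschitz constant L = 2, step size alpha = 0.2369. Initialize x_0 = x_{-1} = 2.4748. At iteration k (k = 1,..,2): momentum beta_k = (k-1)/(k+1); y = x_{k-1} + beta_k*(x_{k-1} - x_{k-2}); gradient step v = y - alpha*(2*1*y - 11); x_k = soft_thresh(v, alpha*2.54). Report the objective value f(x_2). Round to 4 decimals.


FISTA on f(x) = 1*x^2 - 11*x + 2.54*|x|
L = 2, alpha = 0.2369
Iteration 1: beta = 0.0, y = 2.4748 + 0.0*(2.4748 - 2.4748) = 2.4748
  grad(y) = -6.0504, v = y - alpha*grad = 3.9081
  prox(v) = soft_thresh(3.9081, 0.6017) = 3.3064
Iteration 2: beta = 0.3333, y = 3.3064 + 0.3333*(3.3064 - 2.4748) = 3.5836
  grad(y) = -3.8328, v = y - alpha*grad = 4.4916
  prox(v) = soft_thresh(4.4916, 0.6017) = 3.8899
f(x_2) = 1*3.8899^2 - 11*3.8899 + 2.54*|3.8899| = -17.7772


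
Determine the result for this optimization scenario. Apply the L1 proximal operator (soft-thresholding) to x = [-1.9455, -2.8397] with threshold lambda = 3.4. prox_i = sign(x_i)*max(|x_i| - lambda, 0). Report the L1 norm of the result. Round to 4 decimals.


Soft-thresholding with lambda = 3.4:
prox(-1.9455) = sign(-1.9455)*max(|-1.9455| - 3.4, 0) = 0.0
prox(-2.8397) = sign(-2.8397)*max(|-2.8397| - 3.4, 0) = 0.0
prox(x) = [0.0, 0.0]
||prox(x)||_1 = 0.0 + 0.0 = 0.0


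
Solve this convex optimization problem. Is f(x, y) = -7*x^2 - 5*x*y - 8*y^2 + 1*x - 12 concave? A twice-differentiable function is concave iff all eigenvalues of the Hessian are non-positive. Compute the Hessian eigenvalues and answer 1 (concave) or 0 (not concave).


The Hessian of f(x,y) = -7*x^2 - 5*x*y - 8*y^2 + 1*x - 12 is:
H = [[-14, -5], [-5, -16]]
Trace = -14 - 16 = -30
Determinant = -14*-16 - (-5)^2 = 199
Discriminant = (-30)^2 - 4*199 = 104.0
Eigenvalues: lambda_1 = -20.099, lambda_2 = -9.901
The function is concave.

1


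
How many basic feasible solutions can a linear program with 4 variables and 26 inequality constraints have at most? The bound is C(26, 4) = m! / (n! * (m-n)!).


Each vertex corresponds to some choice of n active constraints out of m, so the number of vertices is at most C(m, n) = m! / (n!(m-n)!).
m = 26, n = 4
Numerator: 26 * 25 * 24 * 23
Denominator: 4! = 24
C(26, 4) = 14950


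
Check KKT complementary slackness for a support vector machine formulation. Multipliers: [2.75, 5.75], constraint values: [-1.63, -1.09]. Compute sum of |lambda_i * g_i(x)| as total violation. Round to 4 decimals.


KKT complementary slackness check:
lambda_1 * g_1 = 2.75 * -1.63 = -4.4825
lambda_2 * g_2 = 5.75 * -1.09 = -6.2675
Total violation = 4.4825 + 6.2675 = 10.75


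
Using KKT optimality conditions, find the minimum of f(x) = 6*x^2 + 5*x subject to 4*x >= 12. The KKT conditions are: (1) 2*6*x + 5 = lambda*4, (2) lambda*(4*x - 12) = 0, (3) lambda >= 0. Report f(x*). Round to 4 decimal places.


Step 1: Try lambda = 0 (constraint inactive).
x_unc = -5/(2*6) = -0.4167
Check: 4*-0.4167 = -1.6668 < 12 -- violated!
Step 2: Constraint must be active: 4*x = 12
x* = 12/4 = 3.0
lambda = (2*6*3.0 + 5)/4 = 10.25
Step 3: Compute optimal value.
f(x*) = 6*3.0^2 + 5*3.0 = 69.0


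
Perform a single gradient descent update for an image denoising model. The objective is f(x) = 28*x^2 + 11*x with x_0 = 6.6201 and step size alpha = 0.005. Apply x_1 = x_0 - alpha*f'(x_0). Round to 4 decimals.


We compute the gradient at x_0 and apply the update.
f'(x) = 56*x + 11
f'(6.6201) = 56*6.6201 + 11 = 381.7256
x_1 = 6.6201 - 0.005*381.7256 = 4.7115


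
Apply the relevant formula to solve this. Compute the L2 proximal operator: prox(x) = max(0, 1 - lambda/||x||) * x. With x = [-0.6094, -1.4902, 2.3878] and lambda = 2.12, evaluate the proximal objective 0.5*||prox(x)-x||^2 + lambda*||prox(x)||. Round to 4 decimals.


Step 1: Compute ||x||.
||x|| = 2.8799
Step 2: Compute scaling factor.
scale = max(0, 1 - 2.12/2.8799) = 0.2639
Step 3: prox(x) = [-0.1608, -0.3932, 0.63]
||prox(x)|| = 0.7599
Step 4: Proximal objective.
0.5*||prox-x||^2 = 2.2472
lambda*||prox|| = 1.611
Total = 3.8581


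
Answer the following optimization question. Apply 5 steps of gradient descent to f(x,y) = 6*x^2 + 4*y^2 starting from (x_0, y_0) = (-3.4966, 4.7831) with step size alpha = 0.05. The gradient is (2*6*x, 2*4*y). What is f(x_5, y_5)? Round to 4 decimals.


Gradient descent on f(x,y) = 6*x^2 + 4*y^2.
Starting point: (-3.4966, 4.7831), alpha = 0.05
Step 1: grad_x = 2*6*-3.4966 = -41.9592, grad_y = 2*4*4.7831 = 38.2648
  x_1 = -3.4966 - 0.05*-41.9592 = -1.3986
  y_1 = 4.7831 - 0.05*38.2648 = 2.8699
Step 2: grad_x = 2*6*-1.3986 = -16.7837, grad_y = 2*4*2.8699 = 22.9589
  x_2 = -1.3986 - 0.05*-16.7837 = -0.5595
  y_2 = 2.8699 - 0.05*22.9589 = 1.7219
Step 3: grad_x = 2*6*-0.5595 = -6.7135, grad_y = 2*4*1.7219 = 13.7753
  x_3 = -0.5595 - 0.05*-6.7135 = -0.2238
  y_3 = 1.7219 - 0.05*13.7753 = 1.0331
Step 4: grad_x = 2*6*-0.2238 = -2.6854, grad_y = 2*4*1.0331 = 8.2652
  x_4 = -0.2238 - 0.05*-2.6854 = -0.0895
  y_4 = 1.0331 - 0.05*8.2652 = 0.6199
Step 5: grad_x = 2*6*-0.0895 = -1.0742, grad_y = 2*4*0.6199 = 4.9591
  x_5 = -0.0895 - 0.05*-1.0742 = -0.0358
  y_5 = 0.6199 - 0.05*4.9591 = 0.3719
f(-0.0358, 0.3719) = 6*(-0.0358)^2 + 4*0.3719^2 = 0.561


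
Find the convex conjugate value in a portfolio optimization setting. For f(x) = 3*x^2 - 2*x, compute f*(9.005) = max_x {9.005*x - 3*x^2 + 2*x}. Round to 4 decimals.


f*(y) = sup_x {y*x - a*x^2 - b*x} = sup_x {(y-b)*x - a*x^2}
FOC: (y - b) - 2a*x = 0 => x* = (y - b)/(2a)
x* = (9.005 + 2)/(2*3) = 1.8342
f*(9.005) = (y-b)^2/(4a) = (9.005 + 2)^2/(4*3)
= 121.11/12 = 10.0925


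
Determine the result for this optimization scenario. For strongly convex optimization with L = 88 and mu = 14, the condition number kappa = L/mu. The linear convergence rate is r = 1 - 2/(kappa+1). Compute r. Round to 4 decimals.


Step 1: Compute the condition number.
kappa = L/mu = 88/14 = 6.2857
Step 2: Compute the convergence rate.
r = 1 - 2/(kappa + 1) = 1 - 2*mu/(L + mu) = (L - mu)/(L + mu) = 74/102 = 0.7255


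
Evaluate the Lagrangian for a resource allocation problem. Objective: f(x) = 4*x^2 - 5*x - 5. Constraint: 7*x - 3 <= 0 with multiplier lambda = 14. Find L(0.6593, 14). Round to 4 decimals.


Step 1: Evaluate f(x).
f(0.6593) = 4*0.6593^2 - 5*0.6593 - 5 = -6.5578
Step 2: Evaluate g(x).
g(0.6593) = 7*0.6593 - 3 = 1.6151
Step 3: Compute Lagrangian.
L = -6.5578 + 14*1.6151 = 16.0536


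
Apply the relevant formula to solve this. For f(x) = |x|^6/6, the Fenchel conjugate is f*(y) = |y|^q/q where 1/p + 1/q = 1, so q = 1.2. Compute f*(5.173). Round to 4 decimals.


The conjugate exponent q satisfies 1/p + 1/q = 1.
p = 6, so q = 6/(6 - 1) = 1.2
|y|^q = 5.173^1.2 = 7.1861
f*(5.173) = 7.1861 / 1.2 = 5.9884


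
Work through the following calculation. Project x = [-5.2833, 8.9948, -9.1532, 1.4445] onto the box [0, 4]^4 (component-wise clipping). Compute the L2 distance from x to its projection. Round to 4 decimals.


Project each component onto [0, 4].
clip(-5.2833) = 0.0, clip(8.9948) = 4.0, clip(-9.1532) = 0.0, clip(1.4445) = 1.4445
Projection = [0.0, 4.0, 0.0, 1.4445]
Squared diffs: [27.9133, 24.948, 83.7811, 0.0]
Distance = sqrt(136.6424) = 11.6894


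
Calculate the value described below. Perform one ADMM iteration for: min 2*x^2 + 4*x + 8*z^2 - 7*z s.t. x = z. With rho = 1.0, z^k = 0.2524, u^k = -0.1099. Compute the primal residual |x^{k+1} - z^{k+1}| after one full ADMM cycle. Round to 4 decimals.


ADMM iteration with rho = 1.0, z^k = 0.2524, u^k = -0.1099
Step 1: x-update.
Minimize 2*x^2 + 4*x + (1.0/2)*(x - 0.2524 - 0.1099)^2
FOC: (2*2 + 1.0)*x = -4 + 1.0*(0.2524 + 0.1099)
x^{k+1} = -0.7275
Step 2: z-update.
Minimize 8*z^2 - 7*z + (1.0/2)*(-0.7275 - z - 0.1099)^2
FOC: (2*8 + 1.0)*z = 7 + 1.0*(-0.7275 - 0.1099)
z^{k+1} = 0.3625
Step 3: u-update.
u^{k+1} = -0.1099 - 0.7275 - 0.3625 = -1.1999
Step 4: Primal residual = |-0.7275 - 0.3625| = 1.09


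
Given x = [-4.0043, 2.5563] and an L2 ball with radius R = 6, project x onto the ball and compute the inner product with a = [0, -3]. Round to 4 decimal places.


Step 1: Compute ||x|| (intermediates to 6 decimals).
||x|| = sqrt((-4.0043)^2 + 2.5563^2) = 4.750693
Step 2: Project.
Since ||x|| <= R, proj = x (no scaling needed).
proj(x) = [-4.0043, 2.5563]
Step 3: Dot product.
a^T * proj(x) = 0*(-4.0043) - 3*2.5563 = -7.6689


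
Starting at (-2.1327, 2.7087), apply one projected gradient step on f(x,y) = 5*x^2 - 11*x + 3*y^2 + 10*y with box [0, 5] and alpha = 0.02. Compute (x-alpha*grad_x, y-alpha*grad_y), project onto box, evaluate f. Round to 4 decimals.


Step 1: Compute gradient at (-2.1327, 2.7087).
grad_x = 2*5*-2.1327 - 11 = -32.327
grad_y = 2*3*2.7087 + 10 = 26.2522
Step 2: Gradient step.
x_raw = -2.1327 - 0.02*-32.327 = -1.4862
y_raw = 2.7087 - 0.02*26.2522 = 2.1837
Step 3: Project onto [0, 5].
x_proj = clip(-1.4862) = 0.0
y_proj = clip(2.1837) = 2.1837
Step 4: Evaluate f.
f(0.0, 2.1837) = 36.1416


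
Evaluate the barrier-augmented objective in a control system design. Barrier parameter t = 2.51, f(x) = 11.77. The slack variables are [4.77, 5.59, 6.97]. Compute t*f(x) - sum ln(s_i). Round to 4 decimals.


Step 1: Compute log-barrier.
ln values: [1.5623, 1.721, 1.9416]
phi = -(1.5623 + 1.721 + 1.9416) = -5.2249
Step 2: Compute augmented objective.
t*f(x) = 2.51*11.77 = 29.5427
Total = 29.5427 - 5.2249 = 24.3178


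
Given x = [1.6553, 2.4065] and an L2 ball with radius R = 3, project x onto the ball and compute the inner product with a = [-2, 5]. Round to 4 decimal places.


Step 1: Compute ||x|| (intermediates to 6 decimals).
||x|| = sqrt(1.6553^2 + 2.4065^2) = 2.920832
Step 2: Project.
Since ||x|| <= R, proj = x (no scaling needed).
proj(x) = [1.6553, 2.4065]
Step 3: Dot product.
a^T * proj(x) = -2*1.6553 + 5*2.4065 = 8.7219


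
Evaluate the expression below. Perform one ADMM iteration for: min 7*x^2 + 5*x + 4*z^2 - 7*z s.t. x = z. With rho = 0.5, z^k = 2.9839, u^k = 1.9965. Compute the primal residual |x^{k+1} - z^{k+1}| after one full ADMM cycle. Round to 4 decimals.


ADMM iteration with rho = 0.5, z^k = 2.9839, u^k = 1.9965
Step 1: x-update.
Minimize 7*x^2 + 5*x + (0.5/2)*(x - 2.9839 + 1.9965)^2
FOC: (2*7 + 0.5)*x = -5 + 0.5*(2.9839 - 1.9965)
x^{k+1} = -0.3108
Step 2: z-update.
Minimize 4*z^2 - 7*z + (0.5/2)*(-0.3108 - z + 1.9965)^2
FOC: (2*4 + 0.5)*z = 7 + 0.5*(-0.3108 + 1.9965)
z^{k+1} = 0.9227
Step 3: u-update.
u^{k+1} = 1.9965 - 0.3108 - 0.9227 = 0.763
Step 4: Primal residual = |-0.3108 - 0.9227| = 1.2335


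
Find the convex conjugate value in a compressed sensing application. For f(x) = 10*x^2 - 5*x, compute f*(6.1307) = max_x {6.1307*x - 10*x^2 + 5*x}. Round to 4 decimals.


f*(y) = sup_x {y*x - a*x^2 - b*x} = sup_x {(y-b)*x - a*x^2}
FOC: (y - b) - 2a*x = 0 => x* = (y - b)/(2a)
x* = (6.1307 + 5)/(2*10) = 0.5565
f*(6.1307) = (y-b)^2/(4a) = (6.1307 + 5)^2/(4*10)
= 123.8925/40 = 3.0973


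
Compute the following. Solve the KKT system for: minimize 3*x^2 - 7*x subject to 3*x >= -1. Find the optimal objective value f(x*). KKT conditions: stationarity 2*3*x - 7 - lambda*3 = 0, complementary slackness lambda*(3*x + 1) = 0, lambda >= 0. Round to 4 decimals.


Step 1: Try lambda = 0 (constraint inactive).
Stationarity: 2*3*x - 7 = 0
x* = 7/(2*3) = 7/6 = 1.1667 (rounded; the exact value 7/6 is used below)
Check constraint: 3*1.1667 = 3.5001 >= -1 -- satisfied.
Step 2: Compute optimal value.
f(x*) = 3*(7/6)^2 - 7*(7/6) = -4.0833


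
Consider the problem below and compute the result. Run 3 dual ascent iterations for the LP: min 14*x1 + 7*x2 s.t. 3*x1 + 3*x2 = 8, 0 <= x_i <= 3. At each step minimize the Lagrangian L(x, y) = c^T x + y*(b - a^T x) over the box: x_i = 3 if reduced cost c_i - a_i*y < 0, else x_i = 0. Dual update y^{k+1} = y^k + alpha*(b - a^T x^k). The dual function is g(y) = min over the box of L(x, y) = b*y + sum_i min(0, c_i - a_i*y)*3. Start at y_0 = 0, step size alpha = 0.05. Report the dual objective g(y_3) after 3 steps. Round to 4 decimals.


Dual ascent for LP: min 14*x1 + 7*x2, 3*x1 + 3*x2 = 8, 0 <= x_i <= 3
Step 1: y^k = 0.0, reduced costs: (14.0, 7.0)
  x^k = (0.0, 0.0), subgradient = b - a^T x = 8.0
  y^{k+1} = 0.0 + 0.05*8.0 = 0.4
Step 2: y^k = 0.4, reduced costs: (12.8, 5.8)
  x^k = (0.0, 0.0), subgradient = b - a^T x = 8.0
  y^{k+1} = 0.4 + 0.05*8.0 = 0.8
Step 3: y^k = 0.8, reduced costs: (11.6, 4.6)
  x^k = (0.0, 0.0), subgradient = b - a^T x = 8.0
  y^{k+1} = 0.8 + 0.05*8.0 = 1.2
Dual objective at y_3 = 1.2: reduced costs (10.4, 3.4), box minimizer x = (0.0, 0.0)
g(y_3) = b*y + (c1 - a1*y)*x1 + (c2 - a2*y)*x2 = 8*1.2 + 10.4*0.0 + 3.4*0.0 = 9.6 + 0.0 + 0.0 = 9.6


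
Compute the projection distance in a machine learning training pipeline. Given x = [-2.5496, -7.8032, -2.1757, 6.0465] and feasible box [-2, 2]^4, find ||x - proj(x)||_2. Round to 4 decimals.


Project each component onto [-2, 2].
clip(-2.5496) = -2.0, clip(-7.8032) = -2.0, clip(-2.1757) = -2.0, clip(6.0465) = 2.0
Projection = [-2.0, -2.0, -2.0, 2.0]
Squared diffs: [0.3021, 33.6771, 0.0309, 16.3742]
Distance = sqrt(50.3843) = 7.0982


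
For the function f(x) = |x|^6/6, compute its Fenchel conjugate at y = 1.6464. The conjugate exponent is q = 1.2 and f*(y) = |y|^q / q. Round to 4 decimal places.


The conjugate exponent q satisfies 1/p + 1/q = 1.
p = 6, so q = 6/(6 - 1) = 1.2
|y|^q = 1.6464^1.2 = 1.819
f*(1.6464) = 1.819 / 1.2 = 1.5159


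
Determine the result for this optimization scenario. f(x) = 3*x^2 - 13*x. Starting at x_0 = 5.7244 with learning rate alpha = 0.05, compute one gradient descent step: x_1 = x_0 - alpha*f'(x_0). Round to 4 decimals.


We compute the gradient at x_0 and apply the update.
f'(x) = 6*x - 13
f'(5.7244) = 6*5.7244 - 13 = 21.3464
x_1 = 5.7244 - 0.05*21.3464 = 4.6571


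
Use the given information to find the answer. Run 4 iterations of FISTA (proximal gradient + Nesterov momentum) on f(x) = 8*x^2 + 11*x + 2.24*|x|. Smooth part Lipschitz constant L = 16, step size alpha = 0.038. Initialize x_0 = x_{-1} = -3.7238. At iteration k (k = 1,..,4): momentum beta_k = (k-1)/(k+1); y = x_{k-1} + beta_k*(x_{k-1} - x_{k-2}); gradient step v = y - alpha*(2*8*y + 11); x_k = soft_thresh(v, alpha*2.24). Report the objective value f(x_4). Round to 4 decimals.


FISTA on f(x) = 8*x^2 + 11*x + 2.24*|x|
L = 16, alpha = 0.038
Iteration 1: beta = 0.0, y = -3.7238 + 0.0*(-3.7238 + 3.7238) = -3.7238
  grad(y) = -48.5808, v = y - alpha*grad = -1.8777
  prox(v) = soft_thresh(-1.8777, 0.0851) = -1.7926
Iteration 2: beta = 0.3333, y = -1.7926 + 0.3333*(-1.7926 + 3.7238) = -1.1489
  grad(y) = -7.3821, v = y - alpha*grad = -0.8684
  prox(v) = soft_thresh(-0.8684, 0.0851) = -0.7832
Iteration 3: beta = 0.5, y = -0.7832 + 0.5*(-0.7832 + 1.7926) = -0.2786
  grad(y) = 6.5431, v = y - alpha*grad = -0.5272
  prox(v) = soft_thresh(-0.5272, 0.0851) = -0.4421
Iteration 4: beta = 0.6, y = -0.4421 + 0.6*(-0.4421 + 0.7832) = -0.2374
  grad(y) = 7.202, v = y - alpha*grad = -0.5111
  prox(v) = soft_thresh(-0.5111, 0.0851) = -0.4259
f(x_4) = 8*(-0.4259)^2 + 11*(-0.4259) + 2.24*|-0.4259| = -2.2798


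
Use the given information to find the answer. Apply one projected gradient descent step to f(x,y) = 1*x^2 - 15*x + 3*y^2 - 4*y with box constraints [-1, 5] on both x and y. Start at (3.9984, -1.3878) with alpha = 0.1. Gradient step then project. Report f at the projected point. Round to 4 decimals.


Step 1: Compute gradient at (3.9984, -1.3878).
grad_x = 2*1*3.9984 - 15 = -7.0032
grad_y = 2*3*-1.3878 - 4 = -12.3268
Step 2: Gradient step.
x_raw = 3.9984 - 0.1*-7.0032 = 4.6987
y_raw = -1.3878 - 0.1*-12.3268 = -0.1551
Step 3: Project onto [-1, 5].
x_proj = clip(4.6987) = 4.6987
y_proj = clip(-0.1551) = -0.1551
Step 4: Evaluate f.
f(4.6987, -0.1551) = -47.7102


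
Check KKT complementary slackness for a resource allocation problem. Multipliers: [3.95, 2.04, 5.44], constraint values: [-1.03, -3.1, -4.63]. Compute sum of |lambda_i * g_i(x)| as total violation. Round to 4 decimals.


KKT complementary slackness check:
lambda_1 * g_1 = 3.95 * -1.03 = -4.0685
lambda_2 * g_2 = 2.04 * -3.1 = -6.324
lambda_3 * g_3 = 5.44 * -4.63 = -25.1872
Total violation = 4.0685 + 6.324 + 25.1872 = 35.5797


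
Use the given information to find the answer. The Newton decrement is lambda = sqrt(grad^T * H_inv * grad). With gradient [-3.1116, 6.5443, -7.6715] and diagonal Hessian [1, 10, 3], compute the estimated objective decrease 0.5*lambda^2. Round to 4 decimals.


Step 1: H is diagonal, so H^(-1) * g = [-3.1116, 0.6544, -2.5572].
Step 2: g^T H^(-1) g = sum_i g_i^2 / H_ii
  = (-3.1116)^2/1 + (6.5443)^2/10 + (-7.6715)^2/3
  = 9.6821 + 4.2828 + 19.6173 = 33.5821
Step 3: Objective decrease = 0.5 * g^T H^(-1) g = 16.7911


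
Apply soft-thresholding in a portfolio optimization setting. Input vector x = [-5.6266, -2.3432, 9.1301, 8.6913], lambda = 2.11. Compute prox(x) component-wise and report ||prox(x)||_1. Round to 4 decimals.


Soft-thresholding with lambda = 2.11:
prox(-5.6266) = sign(-5.6266)*max(|-5.6266| - 2.11, 0) = -3.5166
prox(-2.3432) = sign(-2.3432)*max(|-2.3432| - 2.11, 0) = -0.2332
prox(9.1301) = sign(9.1301)*max(|9.1301| - 2.11, 0) = 7.0201
prox(8.6913) = sign(8.6913)*max(|8.6913| - 2.11, 0) = 6.5813
prox(x) = [-3.5166, -0.2332, 7.0201, 6.5813]
||prox(x)||_1 = 3.5166 + 0.2332 + 7.0201 + 6.5813 = 17.3512


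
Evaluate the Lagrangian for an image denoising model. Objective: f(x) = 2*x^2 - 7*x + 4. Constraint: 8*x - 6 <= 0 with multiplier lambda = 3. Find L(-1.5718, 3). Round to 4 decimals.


Step 1: Evaluate f(x).
f(-1.5718) = 2*(-1.5718)^2 - 7*(-1.5718) + 4 = 19.9437
Step 2: Evaluate g(x).
g(-1.5718) = 8*-1.5718 - 6 = -18.5744
Step 3: Compute Lagrangian.
L = 19.9437 + 3*-18.5744 = -35.7795
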